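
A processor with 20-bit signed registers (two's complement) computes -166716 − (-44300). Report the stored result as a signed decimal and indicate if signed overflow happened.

-122416; no overflow

-166716 → 11010111010011000100
-44300 → 11110101001011110100
Subtract via negate-and-add: invert 11110101001011110100 + 1 = 00001010110100001100 (i.e. 44300).
  11010111010011000100
+ 00001010110100001100
= 11100010000111010000
Result 11100010000111010000: MSB = 1 → 926160 − 1048576 = -122416.
Addends (after negating the subtrahend) have opposite signs, so signed overflow cannot occur.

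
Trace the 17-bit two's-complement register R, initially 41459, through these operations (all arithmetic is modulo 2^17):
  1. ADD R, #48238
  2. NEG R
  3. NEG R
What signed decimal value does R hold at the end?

-41375

Start: R = 41459 = 01010000111110011.
R = 41459 + 48238 = 89697; wraps to -41375 = 10101111001100001
R = −(-41375) = 41375 = 01010000110011111
R = −(41375) = -41375 = 10101111001100001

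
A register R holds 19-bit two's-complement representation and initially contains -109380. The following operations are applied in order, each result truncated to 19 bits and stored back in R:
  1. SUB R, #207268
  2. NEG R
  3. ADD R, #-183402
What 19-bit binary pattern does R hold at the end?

Start: R = -109380 = 1100101010010111100.
R = -109380 − 207268 = -316648; wraps to 207640 = 0110010101100011000
R = −(207640) = -207640 = 1001101010011101000
R = -207640 + (-183402) = -391042; wraps to 133246 = 0100000100001111110

0100000100001111110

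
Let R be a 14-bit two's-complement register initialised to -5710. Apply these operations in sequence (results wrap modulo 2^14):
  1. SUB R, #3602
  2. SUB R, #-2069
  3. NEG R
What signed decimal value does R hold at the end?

7243

Start: R = -5710 = 10100110110010.
R = -5710 − 3602 = -9312; wraps to 7072 = 01101110100000
R = 7072 − (-2069) = 9141; wraps to -7243 = 10001110110101
R = −(-7243) = 7243 = 01110001001011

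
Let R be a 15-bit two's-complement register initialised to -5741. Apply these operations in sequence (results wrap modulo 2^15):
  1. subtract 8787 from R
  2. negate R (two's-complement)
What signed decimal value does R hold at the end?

Start: R = -5741 = 110100110010011.
R = -5741 − 8787 = -14528 = 100011101000000
R = −(-14528) = 14528 = 011100011000000

14528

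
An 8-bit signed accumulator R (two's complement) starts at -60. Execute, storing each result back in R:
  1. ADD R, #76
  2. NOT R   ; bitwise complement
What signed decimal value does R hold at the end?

-17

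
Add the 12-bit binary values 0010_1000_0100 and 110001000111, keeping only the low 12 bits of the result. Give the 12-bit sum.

111011001011

  001010000100
+ 110001000111
= 111011001011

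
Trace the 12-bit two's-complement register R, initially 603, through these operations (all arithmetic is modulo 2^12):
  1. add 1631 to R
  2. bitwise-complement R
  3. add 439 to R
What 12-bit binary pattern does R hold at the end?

100011111100

Start: R = 603 = 001001011011.
R = 603 + 1631 = 2234; wraps to -1862 = 100010111010
R = NOT 100010111010 = 011101000101 = 1861
R = 1861 + 439 = 2300; wraps to -1796 = 100011111100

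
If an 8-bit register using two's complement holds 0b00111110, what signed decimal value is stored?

62

MSB is 0, so the value is non-negative: 00111110 = 62.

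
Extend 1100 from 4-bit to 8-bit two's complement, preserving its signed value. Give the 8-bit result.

MSB of 1100 is 1; replicate it into the new high bits.
1111|1100 → 11111100 (still -4).

11111100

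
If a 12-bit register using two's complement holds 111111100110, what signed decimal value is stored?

MSB is 1, so the value is negative.
Unsigned reading: 4070. Subtract 2^12 = 4096: 4070 − 4096 = -26.

-26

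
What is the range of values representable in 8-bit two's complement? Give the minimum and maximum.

min = -128, max = 127

Minimum: −2^7 = -128.
Maximum: 2^7 − 1 = 127.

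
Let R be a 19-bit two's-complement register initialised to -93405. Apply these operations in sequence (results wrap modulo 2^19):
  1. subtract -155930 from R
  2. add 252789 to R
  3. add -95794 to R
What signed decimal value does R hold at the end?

Start: R = -93405 = 1101001001100100011.
R = -93405 − (-155930) = 62525 = 0001111010000111101
R = 62525 + 252789 = 315314; wraps to -208974 = 1001100111110110010
R = -208974 + (-95794) = -304768; wraps to 219520 = 0110101100110000000

219520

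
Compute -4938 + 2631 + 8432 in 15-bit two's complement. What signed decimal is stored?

-4938 + 2631 = -2307 (111011011111101)
-2307 + 8432 = 6125 (001011111101101)

6125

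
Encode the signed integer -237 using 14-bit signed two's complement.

11111100010011

|-237| = 237 = 00000011101101 in 14 bits.
Invert the bits: 11111100010010. Add 1: 11111100010011.
Check: 11111100010011 reads as 16147 − 16384 = -237.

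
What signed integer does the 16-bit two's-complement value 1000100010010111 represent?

MSB is 1, so the value is negative.
Invert: 0111011101101000. Add 1: 0111011101101001 = 30569. So the value is −30569.

-30569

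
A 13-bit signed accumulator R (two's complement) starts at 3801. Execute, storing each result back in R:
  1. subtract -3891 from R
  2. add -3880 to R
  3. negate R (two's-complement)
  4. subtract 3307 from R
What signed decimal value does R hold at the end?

1073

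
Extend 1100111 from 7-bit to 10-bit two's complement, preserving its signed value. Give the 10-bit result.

MSB of 1100111 is 1; replicate it into the new high bits.
111|1100111 → 1111100111 (still -25).

1111100111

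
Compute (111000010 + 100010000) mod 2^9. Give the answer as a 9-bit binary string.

  111000010
+ 100010000
= 011010010  (discard carry-out 1)

011010010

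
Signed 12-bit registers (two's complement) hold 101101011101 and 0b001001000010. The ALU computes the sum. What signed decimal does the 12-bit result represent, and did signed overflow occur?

-609; no overflow

101101011101 = -1187 (signed)
0b001001000010 → 001001000010 = 578 (signed)
  101101011101
+ 001001000010
= 110110011111
Result 110110011111: MSB = 1 → 3487 − 4096 = -609.
Addends have opposite signs, so signed overflow cannot occur.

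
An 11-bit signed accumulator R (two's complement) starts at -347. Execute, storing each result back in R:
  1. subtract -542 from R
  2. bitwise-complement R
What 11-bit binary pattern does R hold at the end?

Start: R = -347 = 11010100101.
R = -347 − (-542) = 195 = 00011000011
R = NOT 00011000011 = 11100111100 = -196

11100111100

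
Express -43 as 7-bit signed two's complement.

|-43| = 43 = 0101011 in 7 bits.
Invert the bits: 1010100. Add 1: 1010101.

1010101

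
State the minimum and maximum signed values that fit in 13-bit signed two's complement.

min = -4096, max = 4095

Minimum: −2^12 = -4096.
Maximum: 2^12 − 1 = 4095.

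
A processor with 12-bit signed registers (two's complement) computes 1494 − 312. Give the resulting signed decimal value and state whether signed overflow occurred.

1494 → 010111010110
312 → 000100111000
Subtract via negate-and-add: invert 000100111000 + 1 = 111011001000 (i.e. -312).
  010111010110
+ 111011001000
= 010010011110  (discard carry-out 1)
Result 010010011110: MSB = 0 → value 1182.
Addends (after negating the subtrahend) have opposite signs, so signed overflow cannot occur.

1182; no overflow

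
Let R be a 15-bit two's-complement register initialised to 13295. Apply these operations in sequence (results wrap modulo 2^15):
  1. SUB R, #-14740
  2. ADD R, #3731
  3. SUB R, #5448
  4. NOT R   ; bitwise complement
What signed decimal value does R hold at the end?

6449

Start: R = 13295 = 011001111101111.
R = 13295 − (-14740) = 28035; wraps to -4733 = 110110110000011
R = -4733 + 3731 = -1002 = 111110000010110
R = -1002 − 5448 = -6450 = 110011011001110
R = NOT 110011011001110 = 001100100110001 = 6449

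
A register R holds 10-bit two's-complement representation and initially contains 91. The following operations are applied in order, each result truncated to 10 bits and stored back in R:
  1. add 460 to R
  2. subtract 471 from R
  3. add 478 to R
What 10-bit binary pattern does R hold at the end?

Start: R = 91 = 0001011011.
R = 91 + 460 = 551; wraps to -473 = 1000100111
R = -473 − 471 = -944; wraps to 80 = 0001010000
R = 80 + 478 = 558; wraps to -466 = 1000101110

1000101110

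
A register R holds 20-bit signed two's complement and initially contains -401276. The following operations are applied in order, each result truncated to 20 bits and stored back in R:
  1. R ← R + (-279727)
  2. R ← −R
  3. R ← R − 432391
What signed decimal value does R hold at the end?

Start: R = -401276 = 10011110000010000100.
R = -401276 + (-279727) = -681003; wraps to 367573 = 01011001101111010101
R = −(367573) = -367573 = 10100110010000101011
R = -367573 − 432391 = -799964; wraps to 248612 = 00111100101100100100

248612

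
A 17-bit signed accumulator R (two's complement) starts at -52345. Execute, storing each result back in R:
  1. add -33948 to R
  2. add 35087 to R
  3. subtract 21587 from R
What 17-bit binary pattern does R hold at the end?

Start: R = -52345 = 10011001110000111.
R = -52345 + (-33948) = -86293; wraps to 44779 = 01010111011101011
R = 44779 + 35087 = 79866; wraps to -51206 = 10011011111111010
R = -51206 − 21587 = -72793; wraps to 58279 = 01110001110100111

01110001110100111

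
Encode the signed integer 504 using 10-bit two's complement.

0111111000

504 is non-negative, so write it directly in 10 bits: 0111111000.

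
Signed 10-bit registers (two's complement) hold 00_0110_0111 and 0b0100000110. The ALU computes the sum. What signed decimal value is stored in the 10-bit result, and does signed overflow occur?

00_0110_0111 → 0001100111 = 103 (signed)
0b0100000110 → 0100000110 = 262 (signed)
  0001100111
+ 0100000110
= 0101101101
Result 0101101101: MSB = 0 → value 365.
Both addends are non-negative and so is the stored result: no signed overflow.

365; no overflow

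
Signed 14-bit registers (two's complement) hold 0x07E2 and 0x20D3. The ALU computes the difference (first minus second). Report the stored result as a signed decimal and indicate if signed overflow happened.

-6385; overflow

0x07E2 = 00011111100010 = 2018 (signed)
0x20D3 = 10000011010011 = -7981 (signed)
Subtract via negate-and-add: invert 10000011010011 + 1 = 01111100101101 (i.e. 7981).
  00011111100010
+ 01111100101101
= 10011100001111
Result 10011100001111: MSB = 1 → 9999 − 16384 = -6385.
Both addends (after negating the subtrahend) are non-negative but the stored result is negative: signed overflow. The true value 2018 − (-7981) = 9999 lies outside [-8192, 8191].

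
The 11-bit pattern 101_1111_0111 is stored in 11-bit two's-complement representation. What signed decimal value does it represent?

MSB is 1, so the value is negative.
Invert: 01000001000. Add 1: 01000001001 = 521. So the value is −521.

-521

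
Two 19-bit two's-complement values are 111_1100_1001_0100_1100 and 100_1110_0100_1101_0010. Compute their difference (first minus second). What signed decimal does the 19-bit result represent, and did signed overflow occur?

111_1100_1001_0100_1100 → 1111100100101001100 = -14004 (signed)
100_1110_0100_1101_0010 → 1001110010011010010 = -203566 (signed)
Subtract via negate-and-add: invert 1001110010011010010 + 1 = 0110001101100101110 (i.e. 203566).
  1111100100101001100
+ 0110001101100101110
= 0101110010001111010  (discard carry-out 1)
Result 0101110010001111010: MSB = 0 → value 189562.
Addends (after negating the subtrahend) have opposite signs, so signed overflow cannot occur.

189562; no overflow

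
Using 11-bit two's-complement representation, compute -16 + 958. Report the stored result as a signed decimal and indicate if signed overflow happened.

942; no overflow

-16 → 11111110000
958 → 01110111110
  11111110000
+ 01110111110
= 01110101110  (discard carry-out 1)
Result 01110101110: MSB = 0 → value 942.
Addends have opposite signs, so signed overflow cannot occur.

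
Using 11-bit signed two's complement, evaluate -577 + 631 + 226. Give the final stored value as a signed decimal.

280

-577 + 631 = 54 (00000110110)
54 + 226 = 280 (00100011000)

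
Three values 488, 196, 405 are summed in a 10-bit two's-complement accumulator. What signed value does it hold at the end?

488 + 196 = 684 → wraps to -340 (1010101100)
-340 + 405 = 65 (0001000001)

65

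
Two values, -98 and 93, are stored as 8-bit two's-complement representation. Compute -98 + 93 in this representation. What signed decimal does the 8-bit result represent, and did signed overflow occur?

-98 → 10011110
93 → 01011101
  10011110
+ 01011101
= 11111011
Result 11111011: MSB = 1 → 251 − 256 = -5.
Addends have opposite signs, so signed overflow cannot occur.

-5; no overflow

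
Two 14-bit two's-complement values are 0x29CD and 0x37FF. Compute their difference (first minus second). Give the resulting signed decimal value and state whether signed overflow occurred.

-3634; no overflow

0x29CD = 10100111001101 = -5683 (signed)
0x37FF = 11011111111111 = -2049 (signed)
Subtract via negate-and-add: invert 11011111111111 + 1 = 00100000000001 (i.e. 2049).
  10100111001101
+ 00100000000001
= 11000111001110
Result 11000111001110: MSB = 1 → 12750 − 16384 = -3634.
Addends (after negating the subtrahend) have opposite signs, so signed overflow cannot occur.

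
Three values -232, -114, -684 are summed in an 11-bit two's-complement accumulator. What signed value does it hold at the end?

-232 + (-114) = -346 (11010100110)
-346 + (-684) = -1030 → wraps to 1018 (01111111010)

1018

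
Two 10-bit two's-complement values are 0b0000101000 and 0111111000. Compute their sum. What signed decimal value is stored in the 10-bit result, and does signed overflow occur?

0b0000101000 → 0000101000 = 40 (signed)
0111111000 = 504 (signed)
  0000101000
+ 0111111000
= 1000100000
Result 1000100000: MSB = 1 → 544 − 1024 = -480.
Both addends are non-negative but the stored result is negative: signed overflow. The true value 40 + 504 = 544 lies outside [-512, 511].

-480; overflow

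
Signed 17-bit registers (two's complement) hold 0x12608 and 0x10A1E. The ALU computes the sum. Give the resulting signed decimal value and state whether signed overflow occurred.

12326; overflow

0x12608 = 10010011000001000 = -55800 (signed)
0x10A1E = 10000101000011110 = -62946 (signed)
  10010011000001000
+ 10000101000011110
= 00011000000100110  (discard carry-out 1)
Result 00011000000100110: MSB = 0 → value 12326.
Both addends are negative but the stored result is non-negative: signed overflow. The true value -55800 + (-62946) = -118746 lies outside [-65536, 65535].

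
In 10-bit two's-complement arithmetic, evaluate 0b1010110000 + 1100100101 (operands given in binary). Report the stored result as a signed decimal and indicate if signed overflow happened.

0b1010110000 → 1010110000 = -336 (signed)
1100100101 = -219 (signed)
  1010110000
+ 1100100101
= 0111010101  (discard carry-out 1)
Result 0111010101: MSB = 0 → value 469.
Both addends are negative but the stored result is non-negative: signed overflow. The true value -336 + (-219) = -555 lies outside [-512, 511].

469; overflow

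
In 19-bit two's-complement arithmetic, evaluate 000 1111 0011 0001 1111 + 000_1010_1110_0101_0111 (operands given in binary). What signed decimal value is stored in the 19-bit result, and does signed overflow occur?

106870; no overflow

000 1111 0011 0001 1111 → 0001111001100011111 = 62239 (signed)
000_1010_1110_0101_0111 → 0001010111001010111 = 44631 (signed)
  0001111001100011111
+ 0001010111001010111
= 0011010000101110110
Result 0011010000101110110: MSB = 0 → value 106870.
Both addends are non-negative and so is the stored result: no signed overflow.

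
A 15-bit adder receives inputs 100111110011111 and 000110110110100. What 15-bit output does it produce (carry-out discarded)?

  100111110011111
+ 000110110110100
= 101110101010011

101110101010011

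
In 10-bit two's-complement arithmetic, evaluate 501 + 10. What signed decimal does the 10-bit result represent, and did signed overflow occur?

511; no overflow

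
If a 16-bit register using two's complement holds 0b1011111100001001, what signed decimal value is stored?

-16631

MSB is 1, so the value is negative.
Invert: 0100000011110110. Add 1: 0100000011110111 = 16631. So the value is −16631.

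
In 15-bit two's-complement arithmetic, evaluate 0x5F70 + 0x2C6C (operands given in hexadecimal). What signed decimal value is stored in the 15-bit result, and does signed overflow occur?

3036; no overflow

0x5F70 = 101111101110000 = -8336 (signed)
0x2C6C = 010110001101100 = 11372 (signed)
  101111101110000
+ 010110001101100
= 000101111011100  (discard carry-out 1)
Result 000101111011100: MSB = 0 → value 3036.
Addends have opposite signs, so signed overflow cannot occur.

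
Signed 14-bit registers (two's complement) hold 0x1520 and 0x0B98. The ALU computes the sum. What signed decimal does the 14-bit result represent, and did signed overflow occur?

-8008; overflow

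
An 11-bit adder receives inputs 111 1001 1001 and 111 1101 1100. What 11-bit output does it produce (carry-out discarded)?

11101110101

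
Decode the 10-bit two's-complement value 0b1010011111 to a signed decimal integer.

-353

MSB is 1, so the value is negative.
Unsigned reading: 671. Subtract 2^10 = 1024: 671 − 1024 = -353.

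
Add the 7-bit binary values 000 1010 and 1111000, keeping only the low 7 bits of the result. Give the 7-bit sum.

0000010

  0001010
+ 1111000
= 0000010  (discard carry-out 1)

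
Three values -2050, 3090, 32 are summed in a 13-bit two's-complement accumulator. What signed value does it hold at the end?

1072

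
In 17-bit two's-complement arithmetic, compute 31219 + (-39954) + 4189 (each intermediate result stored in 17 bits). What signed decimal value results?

31219 + (-39954) = -8735 (11101110111100001)
-8735 + 4189 = -4546 (11110111000111110)

-4546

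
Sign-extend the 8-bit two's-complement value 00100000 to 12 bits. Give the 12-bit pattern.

MSB of 00100000 is 0; replicate it into the new high bits.
0000|00100000 → 000000100000 (still 32).

000000100000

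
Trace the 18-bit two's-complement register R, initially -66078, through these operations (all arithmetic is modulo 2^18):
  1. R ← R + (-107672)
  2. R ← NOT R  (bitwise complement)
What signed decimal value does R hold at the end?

Start: R = -66078 = 101111110111100010.
R = -66078 + (-107672) = -173750; wraps to 88394 = 010101100101001010
R = NOT 010101100101001010 = 101010011010110101 = -88395

-88395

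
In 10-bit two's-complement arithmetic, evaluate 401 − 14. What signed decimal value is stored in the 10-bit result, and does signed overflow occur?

401 → 0110010001
14 → 0000001110
Subtract via negate-and-add: invert 0000001110 + 1 = 1111110010 (i.e. -14).
  0110010001
+ 1111110010
= 0110000011  (discard carry-out 1)
Result 0110000011: MSB = 0 → value 387.
Addends (after negating the subtrahend) have opposite signs, so signed overflow cannot occur.

387; no overflow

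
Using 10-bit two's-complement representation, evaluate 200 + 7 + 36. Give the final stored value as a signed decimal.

243

200 + 7 = 207 (0011001111)
207 + 36 = 243 (0011110011)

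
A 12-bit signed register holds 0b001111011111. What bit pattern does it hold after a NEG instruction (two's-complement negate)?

110000100001

Invert: 110000100000. Add 1: 110000100001.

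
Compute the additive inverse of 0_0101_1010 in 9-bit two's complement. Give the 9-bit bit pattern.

Invert: 110100101. Add 1: 110100110.

110100110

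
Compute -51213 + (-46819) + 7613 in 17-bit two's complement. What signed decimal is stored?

-51213 + (-46819) = -98032 → wraps to 33040 (01000000100010000)
33040 + 7613 = 40653 (01001111011001101)

40653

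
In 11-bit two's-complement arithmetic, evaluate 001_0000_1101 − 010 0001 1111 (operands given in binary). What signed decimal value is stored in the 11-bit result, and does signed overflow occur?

001_0000_1101 → 00100001101 = 269 (signed)
010 0001 1111 → 01000011111 = 543 (signed)
Subtract via negate-and-add: invert 01000011111 + 1 = 10111100001 (i.e. -543).
  00100001101
+ 10111100001
= 11011101110
Result 11011101110: MSB = 1 → 1774 − 2048 = -274.
Addends (after negating the subtrahend) have opposite signs, so signed overflow cannot occur.

-274; no overflow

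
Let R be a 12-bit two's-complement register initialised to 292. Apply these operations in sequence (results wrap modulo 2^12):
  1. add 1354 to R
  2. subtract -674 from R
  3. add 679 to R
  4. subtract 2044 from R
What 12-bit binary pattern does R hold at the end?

Start: R = 292 = 000100100100.
R = 292 + 1354 = 1646 = 011001101110
R = 1646 − (-674) = 2320; wraps to -1776 = 100100010000
R = -1776 + 679 = -1097 = 101110110111
R = -1097 − 2044 = -3141; wraps to 955 = 001110111011

001110111011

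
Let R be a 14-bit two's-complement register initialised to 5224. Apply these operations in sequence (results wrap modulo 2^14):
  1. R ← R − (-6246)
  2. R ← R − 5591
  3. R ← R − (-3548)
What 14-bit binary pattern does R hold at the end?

10010011010011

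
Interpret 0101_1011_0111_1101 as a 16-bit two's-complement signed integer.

MSB is 0, so the value is non-negative: 0101101101111101 = 23421.

23421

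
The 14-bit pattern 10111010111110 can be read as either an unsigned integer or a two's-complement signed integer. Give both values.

Unsigned: 10111010111110 = 11966.
Signed: MSB=1 → 11966 − 16384 = -4418.

unsigned = 11966, signed = -4418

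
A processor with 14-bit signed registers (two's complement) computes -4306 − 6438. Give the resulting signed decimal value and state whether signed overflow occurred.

-4306 → 10111100101110
6438 → 01100100100110
Subtract via negate-and-add: invert 01100100100110 + 1 = 10011011011010 (i.e. -6438).
  10111100101110
+ 10011011011010
= 01011000001000  (discard carry-out 1)
Result 01011000001000: MSB = 0 → value 5640.
Both addends (after negating the subtrahend) are negative but the stored result is non-negative: signed overflow. The true value -4306 − 6438 = -10744 lies outside [-8192, 8191].

5640; overflow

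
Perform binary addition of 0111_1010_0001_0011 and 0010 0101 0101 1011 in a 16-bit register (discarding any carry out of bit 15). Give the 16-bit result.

  0111101000010011
+ 0010010101011011
= 1001111101101110

1001111101101110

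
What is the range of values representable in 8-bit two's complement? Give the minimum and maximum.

Minimum: −2^7 = -128.
Maximum: 2^7 − 1 = 127.

min = -128, max = 127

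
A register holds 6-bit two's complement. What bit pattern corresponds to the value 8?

001000

8 is non-negative, so write it directly in 6 bits: 001000.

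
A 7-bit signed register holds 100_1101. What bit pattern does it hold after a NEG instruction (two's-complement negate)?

0110011

Invert: 0110010. Add 1: 0110011.
Check: 1001101 = -51, 0110011 = 51.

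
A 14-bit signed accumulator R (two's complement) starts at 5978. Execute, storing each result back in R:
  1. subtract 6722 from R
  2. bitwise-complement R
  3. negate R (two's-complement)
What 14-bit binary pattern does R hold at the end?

Start: R = 5978 = 01011101011010.
R = 5978 − 6722 = -744 = 11110100011000
R = NOT 11110100011000 = 00001011100111 = 743
R = −(743) = -743 = 11110100011001

11110100011001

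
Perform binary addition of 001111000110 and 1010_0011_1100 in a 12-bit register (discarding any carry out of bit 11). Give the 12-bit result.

  001111000110
+ 101000111100
= 111000000010

111000000010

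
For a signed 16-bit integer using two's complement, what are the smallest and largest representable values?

min = -32768, max = 32767

Minimum: −2^15 = -32768.
Maximum: 2^15 − 1 = 32767.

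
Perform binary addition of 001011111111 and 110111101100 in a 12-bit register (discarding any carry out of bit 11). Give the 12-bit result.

  001011111111
+ 110111101100
= 000011101011  (discard carry-out 1)

000011101011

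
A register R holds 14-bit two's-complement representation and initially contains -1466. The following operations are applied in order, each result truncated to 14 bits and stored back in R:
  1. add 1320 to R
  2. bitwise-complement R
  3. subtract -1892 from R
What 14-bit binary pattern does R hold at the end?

00011111110101

Start: R = -1466 = 11101001000110.
R = -1466 + 1320 = -146 = 11111101101110
R = NOT 11111101101110 = 00000010010001 = 145
R = 145 − (-1892) = 2037 = 00011111110101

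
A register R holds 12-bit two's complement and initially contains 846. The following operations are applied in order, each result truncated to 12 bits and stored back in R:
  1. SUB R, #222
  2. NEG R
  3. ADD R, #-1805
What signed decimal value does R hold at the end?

1667

Start: R = 846 = 001101001110.
R = 846 − 222 = 624 = 001001110000
R = −(624) = -624 = 110110010000
R = -624 + (-1805) = -2429; wraps to 1667 = 011010000011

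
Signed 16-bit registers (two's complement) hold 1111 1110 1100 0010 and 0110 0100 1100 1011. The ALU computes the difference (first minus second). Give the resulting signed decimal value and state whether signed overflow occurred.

1111 1110 1100 0010 → 1111111011000010 = -318 (signed)
0110 0100 1100 1011 → 0110010011001011 = 25803 (signed)
Subtract via negate-and-add: invert 0110010011001011 + 1 = 1001101100110101 (i.e. -25803).
  1111111011000010
+ 1001101100110101
= 1001100111110111  (discard carry-out 1)
Result 1001100111110111: MSB = 1 → 39415 − 65536 = -26121.
Both addends (after negating the subtrahend) are negative and so is the stored result: no signed overflow.

-26121; no overflow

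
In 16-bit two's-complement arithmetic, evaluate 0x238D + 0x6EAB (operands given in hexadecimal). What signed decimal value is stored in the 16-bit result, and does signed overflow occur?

-28104; overflow

0x238D = 0010001110001101 = 9101 (signed)
0x6EAB = 0110111010101011 = 28331 (signed)
  0010001110001101
+ 0110111010101011
= 1001001000111000
Result 1001001000111000: MSB = 1 → 37432 − 65536 = -28104.
Both addends are non-negative but the stored result is negative: signed overflow. The true value 9101 + 28331 = 37432 lies outside [-32768, 32767].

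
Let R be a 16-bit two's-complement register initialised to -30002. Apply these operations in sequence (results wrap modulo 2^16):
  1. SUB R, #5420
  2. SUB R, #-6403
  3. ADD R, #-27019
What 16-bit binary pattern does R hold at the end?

0010010100011010

Start: R = -30002 = 1000101011001110.
R = -30002 − 5420 = -35422; wraps to 30114 = 0111010110100010
R = 30114 − (-6403) = 36517; wraps to -29019 = 1000111010100101
R = -29019 + (-27019) = -56038; wraps to 9498 = 0010010100011010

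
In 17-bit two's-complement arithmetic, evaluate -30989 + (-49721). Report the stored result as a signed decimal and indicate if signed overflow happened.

50362; overflow

-30989 → 11000011011110011
-49721 → 10011110111000111
  11000011011110011
+ 10011110111000111
= 01100010010111010  (discard carry-out 1)
Result 01100010010111010: MSB = 0 → value 50362.
Both addends are negative but the stored result is non-negative: signed overflow. The true value -30989 + (-49721) = -80710 lies outside [-65536, 65535].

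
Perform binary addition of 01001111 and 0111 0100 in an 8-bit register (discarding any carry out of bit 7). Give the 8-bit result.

11000011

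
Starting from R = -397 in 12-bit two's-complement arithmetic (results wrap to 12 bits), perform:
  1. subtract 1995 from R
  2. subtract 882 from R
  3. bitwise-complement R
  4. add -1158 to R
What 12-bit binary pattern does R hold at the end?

Start: R = -397 = 111001110011.
R = -397 − 1995 = -2392; wraps to 1704 = 011010101000
R = 1704 − 882 = 822 = 001100110110
R = NOT 001100110110 = 110011001001 = -823
R = -823 + (-1158) = -1981 = 100001000011

100001000011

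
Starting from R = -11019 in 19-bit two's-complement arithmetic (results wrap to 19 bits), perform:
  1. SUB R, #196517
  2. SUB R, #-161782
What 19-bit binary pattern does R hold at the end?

Start: R = -11019 = 1111101010011110101.
R = -11019 − 196517 = -207536 = 1001101010101010000
R = -207536 − (-161782) = -45754 = 1110100110101000110

1110100110101000110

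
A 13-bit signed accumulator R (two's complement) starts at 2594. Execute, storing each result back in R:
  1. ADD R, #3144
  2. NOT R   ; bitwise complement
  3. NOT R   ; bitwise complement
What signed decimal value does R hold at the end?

-2454

Start: R = 2594 = 0101000100010.
R = 2594 + 3144 = 5738; wraps to -2454 = 1011001101010
R = NOT 1011001101010 = 0100110010101 = 2453
R = NOT 0100110010101 = 1011001101010 = -2454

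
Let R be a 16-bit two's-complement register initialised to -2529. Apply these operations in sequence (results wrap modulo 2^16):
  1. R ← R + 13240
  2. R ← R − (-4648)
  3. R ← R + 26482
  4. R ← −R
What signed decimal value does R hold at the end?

23695

Start: R = -2529 = 1111011000011111.
R = -2529 + 13240 = 10711 = 0010100111010111
R = 10711 − (-4648) = 15359 = 0011101111111111
R = 15359 + 26482 = 41841; wraps to -23695 = 1010001101110001
R = −(-23695) = 23695 = 0101110010001111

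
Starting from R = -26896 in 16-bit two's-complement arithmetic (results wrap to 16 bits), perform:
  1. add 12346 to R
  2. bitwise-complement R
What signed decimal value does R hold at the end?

Start: R = -26896 = 1001011011110000.
R = -26896 + 12346 = -14550 = 1100011100101010
R = NOT 1100011100101010 = 0011100011010101 = 14549

14549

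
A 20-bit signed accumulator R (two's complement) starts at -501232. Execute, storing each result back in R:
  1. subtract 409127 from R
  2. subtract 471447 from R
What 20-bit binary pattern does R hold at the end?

10101110101001010010

Start: R = -501232 = 10000101101000010000.
R = -501232 − 409127 = -910359; wraps to 138217 = 00100001101111101001
R = 138217 − 471447 = -333230 = 10101110101001010010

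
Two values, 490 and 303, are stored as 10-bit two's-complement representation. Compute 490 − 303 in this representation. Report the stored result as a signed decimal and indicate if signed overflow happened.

490 → 0111101010
303 → 0100101111
Subtract via negate-and-add: invert 0100101111 + 1 = 1011010001 (i.e. -303).
  0111101010
+ 1011010001
= 0010111011  (discard carry-out 1)
Result 0010111011: MSB = 0 → value 187.
Addends (after negating the subtrahend) have opposite signs, so signed overflow cannot occur.

187; no overflow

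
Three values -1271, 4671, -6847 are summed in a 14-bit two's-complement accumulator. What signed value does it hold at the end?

-3447

-1271 + 4671 = 3400 (00110101001000)
3400 + (-6847) = -3447 (11001010001001)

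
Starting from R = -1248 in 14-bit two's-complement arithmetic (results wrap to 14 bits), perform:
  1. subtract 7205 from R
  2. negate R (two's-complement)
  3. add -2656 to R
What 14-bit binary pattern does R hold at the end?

01011010100101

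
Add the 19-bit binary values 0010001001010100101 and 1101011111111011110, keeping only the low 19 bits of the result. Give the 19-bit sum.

  0010001001010100101
+ 1101011111111011110
= 1111101001010000011

1111101001010000011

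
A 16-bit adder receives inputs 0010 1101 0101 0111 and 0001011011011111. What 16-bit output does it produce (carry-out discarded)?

0100010000110110

  0010110101010111
+ 0001011011011111
= 0100010000110110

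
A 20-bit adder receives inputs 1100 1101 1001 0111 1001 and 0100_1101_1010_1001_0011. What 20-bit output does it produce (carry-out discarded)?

  11001101100101111001
+ 01001101101010010011
= 00011011010000001100  (discard carry-out 1)

00011011010000001100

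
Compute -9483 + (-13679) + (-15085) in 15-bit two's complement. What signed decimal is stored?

-5479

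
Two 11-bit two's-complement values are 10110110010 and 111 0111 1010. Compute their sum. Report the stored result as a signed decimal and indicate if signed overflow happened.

-724; no overflow

10110110010 = -590 (signed)
111 0111 1010 → 11101111010 = -134 (signed)
  10110110010
+ 11101111010
= 10100101100  (discard carry-out 1)
Result 10100101100: MSB = 1 → 1324 − 2048 = -724.
Both addends are negative and so is the stored result: no signed overflow.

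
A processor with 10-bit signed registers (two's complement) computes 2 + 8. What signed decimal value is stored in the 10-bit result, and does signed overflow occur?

2 → 0000000010
8 → 0000001000
  0000000010
+ 0000001000
= 0000001010
Result 0000001010: MSB = 0 → value 10.
Both addends are non-negative and so is the stored result: no signed overflow.

10; no overflow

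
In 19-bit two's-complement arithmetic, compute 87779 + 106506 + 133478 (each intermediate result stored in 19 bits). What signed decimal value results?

87779 + 106506 = 194285 (0101111011011101101)
194285 + 133478 = 327763 → wraps to -196525 (1010000000001010011)

-196525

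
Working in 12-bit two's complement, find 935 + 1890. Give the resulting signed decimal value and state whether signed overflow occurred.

935 → 001110100111
1890 → 011101100010
  001110100111
+ 011101100010
= 101100001001
Result 101100001001: MSB = 1 → 2825 − 4096 = -1271.
Both addends are non-negative but the stored result is negative: signed overflow. The true value 935 + 1890 = 2825 lies outside [-2048, 2047].

-1271; overflow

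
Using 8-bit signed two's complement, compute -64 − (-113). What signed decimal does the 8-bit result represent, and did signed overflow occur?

49; no overflow

-64 → 11000000
-113 → 10001111
Subtract via negate-and-add: invert 10001111 + 1 = 01110001 (i.e. 113).
  11000000
+ 01110001
= 00110001  (discard carry-out 1)
Result 00110001: MSB = 0 → value 49.
Addends (after negating the subtrahend) have opposite signs, so signed overflow cannot occur.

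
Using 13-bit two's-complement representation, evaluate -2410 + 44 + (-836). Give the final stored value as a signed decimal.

-2410 + 44 = -2366 (1011011000010)
-2366 + (-836) = -3202 (1001101111110)

-3202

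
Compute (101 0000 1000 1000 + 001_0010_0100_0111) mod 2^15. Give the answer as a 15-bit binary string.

110001011001111

  101000010001000
+ 001001001000111
= 110001011001111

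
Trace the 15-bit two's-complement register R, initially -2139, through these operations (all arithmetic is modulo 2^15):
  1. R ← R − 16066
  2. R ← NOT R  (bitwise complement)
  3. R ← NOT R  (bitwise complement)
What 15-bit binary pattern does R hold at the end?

011100011100011

Start: R = -2139 = 111011110100101.
R = -2139 − 16066 = -18205; wraps to 14563 = 011100011100011
R = NOT 011100011100011 = 100011100011100 = -14564
R = NOT 100011100011100 = 011100011100011 = 14563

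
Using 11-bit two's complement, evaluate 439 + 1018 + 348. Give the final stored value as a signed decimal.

439 + 1018 = 1457 → wraps to -591 (10110110001)
-591 + 348 = -243 (11100001101)

-243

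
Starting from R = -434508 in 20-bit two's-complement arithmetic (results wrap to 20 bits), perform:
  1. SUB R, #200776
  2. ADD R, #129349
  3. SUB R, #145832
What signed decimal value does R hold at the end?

Start: R = -434508 = 10010101111010110100.
R = -434508 − 200776 = -635284; wraps to 413292 = 01100100111001101100
R = 413292 + 129349 = 542641; wraps to -505935 = 10000100011110110001
R = -505935 − 145832 = -651767; wraps to 396809 = 01100000111000001001

396809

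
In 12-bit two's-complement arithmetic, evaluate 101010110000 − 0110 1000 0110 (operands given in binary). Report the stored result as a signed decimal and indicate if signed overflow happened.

1066; overflow

101010110000 = -1360 (signed)
0110 1000 0110 → 011010000110 = 1670 (signed)
Subtract via negate-and-add: invert 011010000110 + 1 = 100101111010 (i.e. -1670).
  101010110000
+ 100101111010
= 010000101010  (discard carry-out 1)
Result 010000101010: MSB = 0 → value 1066.
Both addends (after negating the subtrahend) are negative but the stored result is non-negative: signed overflow. The true value -1360 − 1670 = -3030 lies outside [-2048, 2047].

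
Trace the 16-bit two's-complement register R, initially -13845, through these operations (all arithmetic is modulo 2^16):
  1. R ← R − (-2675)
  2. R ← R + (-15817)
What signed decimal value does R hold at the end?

Start: R = -13845 = 1100100111101011.
R = -13845 − (-2675) = -11170 = 1101010001011110
R = -11170 + (-15817) = -26987 = 1001011010010101

-26987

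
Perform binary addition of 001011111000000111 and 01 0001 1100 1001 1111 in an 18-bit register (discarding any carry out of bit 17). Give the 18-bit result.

011101101010100110

  001011111000000111
+ 010001110010011111
= 011101101010100110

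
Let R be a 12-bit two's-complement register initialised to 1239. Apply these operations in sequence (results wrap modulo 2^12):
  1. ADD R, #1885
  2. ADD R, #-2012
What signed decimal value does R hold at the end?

Start: R = 1239 = 010011010111.
R = 1239 + 1885 = 3124; wraps to -972 = 110000110100
R = -972 + (-2012) = -2984; wraps to 1112 = 010001011000

1112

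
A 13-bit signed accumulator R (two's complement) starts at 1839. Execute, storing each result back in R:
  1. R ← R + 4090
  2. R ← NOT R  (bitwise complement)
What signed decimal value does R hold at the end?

Start: R = 1839 = 0011100101111.
R = 1839 + 4090 = 5929; wraps to -2263 = 1011100101001
R = NOT 1011100101001 = 0100011010110 = 2262

2262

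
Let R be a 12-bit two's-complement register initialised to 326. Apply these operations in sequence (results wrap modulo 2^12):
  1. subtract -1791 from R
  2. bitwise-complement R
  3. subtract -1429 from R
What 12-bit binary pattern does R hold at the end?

110101001111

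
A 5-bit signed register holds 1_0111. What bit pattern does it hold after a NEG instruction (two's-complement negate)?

01001

Invert: 01000. Add 1: 01001.
Check: 10111 = -9, 01001 = 9.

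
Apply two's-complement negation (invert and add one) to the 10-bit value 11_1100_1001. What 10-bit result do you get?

0000110111

Invert: 0000110110. Add 1: 0000110111.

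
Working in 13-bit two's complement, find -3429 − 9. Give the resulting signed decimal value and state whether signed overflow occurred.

-3429 → 1001010011011
9 → 0000000001001
Subtract via negate-and-add: invert 0000000001001 + 1 = 1111111110111 (i.e. -9).
  1001010011011
+ 1111111110111
= 1001010010010  (discard carry-out 1)
Result 1001010010010: MSB = 1 → 4754 − 8192 = -3438.
Both addends (after negating the subtrahend) are negative and so is the stored result: no signed overflow.

-3438; no overflow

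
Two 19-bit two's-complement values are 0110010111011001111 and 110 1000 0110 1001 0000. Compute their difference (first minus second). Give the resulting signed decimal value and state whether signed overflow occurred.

0110010111011001111 = 208591 (signed)
110 1000 0110 1001 0000 → 1101000011010010000 = -96624 (signed)
Subtract via negate-and-add: invert 1101000011010010000 + 1 = 0010111100101110000 (i.e. 96624).
  0110010111011001111
+ 0010111100101110000
= 1001010100000111111
Result 1001010100000111111: MSB = 1 → 305215 − 524288 = -219073.
Both addends (after negating the subtrahend) are non-negative but the stored result is negative: signed overflow. The true value 208591 − (-96624) = 305215 lies outside [-262144, 262143].

-219073; overflow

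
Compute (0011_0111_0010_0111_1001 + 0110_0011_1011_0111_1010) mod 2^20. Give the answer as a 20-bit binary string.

10011010110111110011

  00110111001001111001
+ 01100011101101111010
= 10011010110111110011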